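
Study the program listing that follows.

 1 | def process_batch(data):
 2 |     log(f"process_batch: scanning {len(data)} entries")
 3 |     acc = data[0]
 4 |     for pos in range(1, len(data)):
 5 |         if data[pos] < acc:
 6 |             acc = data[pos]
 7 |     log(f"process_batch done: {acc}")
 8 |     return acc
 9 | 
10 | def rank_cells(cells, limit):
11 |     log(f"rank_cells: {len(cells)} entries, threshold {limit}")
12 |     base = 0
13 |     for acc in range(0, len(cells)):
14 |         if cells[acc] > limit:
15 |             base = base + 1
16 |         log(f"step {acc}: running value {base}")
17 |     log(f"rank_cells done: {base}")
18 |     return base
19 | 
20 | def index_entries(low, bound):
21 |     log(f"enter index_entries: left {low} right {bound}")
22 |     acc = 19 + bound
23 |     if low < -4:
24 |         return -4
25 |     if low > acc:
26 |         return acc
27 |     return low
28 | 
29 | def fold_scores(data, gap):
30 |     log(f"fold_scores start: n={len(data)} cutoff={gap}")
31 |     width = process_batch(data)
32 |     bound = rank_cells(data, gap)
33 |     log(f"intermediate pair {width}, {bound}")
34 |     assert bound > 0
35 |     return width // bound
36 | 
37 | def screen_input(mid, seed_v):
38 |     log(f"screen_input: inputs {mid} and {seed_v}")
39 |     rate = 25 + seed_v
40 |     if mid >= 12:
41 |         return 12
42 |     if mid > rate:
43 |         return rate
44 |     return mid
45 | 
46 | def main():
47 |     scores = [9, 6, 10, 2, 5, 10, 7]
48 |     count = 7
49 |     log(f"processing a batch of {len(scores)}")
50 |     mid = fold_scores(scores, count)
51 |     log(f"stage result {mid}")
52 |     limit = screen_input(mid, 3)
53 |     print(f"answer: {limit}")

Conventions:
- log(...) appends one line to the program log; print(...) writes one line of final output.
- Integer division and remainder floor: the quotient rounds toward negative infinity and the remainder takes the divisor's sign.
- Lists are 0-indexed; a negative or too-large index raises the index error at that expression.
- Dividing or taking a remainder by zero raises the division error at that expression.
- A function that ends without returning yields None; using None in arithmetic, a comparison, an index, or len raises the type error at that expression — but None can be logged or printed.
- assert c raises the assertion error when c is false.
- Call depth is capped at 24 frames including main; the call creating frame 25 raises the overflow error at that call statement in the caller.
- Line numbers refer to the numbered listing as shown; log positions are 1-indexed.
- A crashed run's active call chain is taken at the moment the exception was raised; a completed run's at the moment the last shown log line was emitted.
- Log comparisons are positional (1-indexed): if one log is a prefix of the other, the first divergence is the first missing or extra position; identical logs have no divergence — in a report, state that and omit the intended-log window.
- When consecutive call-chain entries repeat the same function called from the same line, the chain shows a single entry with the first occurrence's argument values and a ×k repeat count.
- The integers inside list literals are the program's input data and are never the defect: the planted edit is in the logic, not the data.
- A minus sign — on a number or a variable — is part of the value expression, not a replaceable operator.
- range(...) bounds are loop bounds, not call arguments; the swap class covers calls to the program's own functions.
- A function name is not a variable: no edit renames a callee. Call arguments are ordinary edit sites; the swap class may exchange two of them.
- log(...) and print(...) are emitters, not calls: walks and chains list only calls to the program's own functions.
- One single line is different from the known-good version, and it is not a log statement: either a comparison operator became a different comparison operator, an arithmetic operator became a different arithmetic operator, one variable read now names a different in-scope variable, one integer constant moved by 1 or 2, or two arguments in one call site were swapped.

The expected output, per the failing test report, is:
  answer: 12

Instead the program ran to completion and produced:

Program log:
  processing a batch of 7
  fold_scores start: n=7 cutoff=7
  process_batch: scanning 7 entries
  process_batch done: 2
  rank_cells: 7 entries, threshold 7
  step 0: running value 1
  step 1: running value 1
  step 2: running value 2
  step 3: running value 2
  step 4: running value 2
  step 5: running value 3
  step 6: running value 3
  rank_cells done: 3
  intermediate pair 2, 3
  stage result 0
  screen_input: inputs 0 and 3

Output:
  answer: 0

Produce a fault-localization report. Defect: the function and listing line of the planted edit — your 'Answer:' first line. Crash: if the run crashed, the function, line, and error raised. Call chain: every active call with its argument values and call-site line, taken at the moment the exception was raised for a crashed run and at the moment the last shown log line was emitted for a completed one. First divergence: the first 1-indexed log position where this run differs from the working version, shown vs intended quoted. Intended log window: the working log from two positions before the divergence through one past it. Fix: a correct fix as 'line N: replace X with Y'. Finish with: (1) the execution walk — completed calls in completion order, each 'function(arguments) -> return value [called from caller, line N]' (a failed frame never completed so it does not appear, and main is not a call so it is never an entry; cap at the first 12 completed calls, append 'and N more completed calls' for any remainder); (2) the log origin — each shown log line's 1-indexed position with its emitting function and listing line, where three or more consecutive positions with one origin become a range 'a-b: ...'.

Answer: the defect is in screen_input at line 40.
The tell: Log streams are identical — the defect surfaces only in the printed output.
Call chain: main -> screen_input(0, 3) (called at line 52).
First divergence: none — the logs agree in full.
Execution walk:
  process_batch([9, 6, 10, 2, 5, 10, 7]) -> 2  [called from fold_scores, line 31]
  rank_cells([9, 6, 10, 2, 5, 10, 7], 7) -> 3  [called from fold_scores, line 32]
  fold_scores([9, 6, 10, 2, 5, 10, 7], 7) -> 0  [called from main, line 50]
  screen_input(0, 3) -> 0  [called from main, line 52]
Origin of each log line:
  1: logged in main at line 49
  2: logged in fold_scores at line 30
  3: logged in process_batch at line 2
  4: logged in process_batch at line 7
  5: logged in rank_cells at line 11
  6-12: logged in rank_cells at line 16
  13: logged in rank_cells at line 17
  14: logged in fold_scores at line 33
  15: logged in main at line 51
  16: logged in screen_input at line 38
A correct fix: line 40: replace `>=` with `<`.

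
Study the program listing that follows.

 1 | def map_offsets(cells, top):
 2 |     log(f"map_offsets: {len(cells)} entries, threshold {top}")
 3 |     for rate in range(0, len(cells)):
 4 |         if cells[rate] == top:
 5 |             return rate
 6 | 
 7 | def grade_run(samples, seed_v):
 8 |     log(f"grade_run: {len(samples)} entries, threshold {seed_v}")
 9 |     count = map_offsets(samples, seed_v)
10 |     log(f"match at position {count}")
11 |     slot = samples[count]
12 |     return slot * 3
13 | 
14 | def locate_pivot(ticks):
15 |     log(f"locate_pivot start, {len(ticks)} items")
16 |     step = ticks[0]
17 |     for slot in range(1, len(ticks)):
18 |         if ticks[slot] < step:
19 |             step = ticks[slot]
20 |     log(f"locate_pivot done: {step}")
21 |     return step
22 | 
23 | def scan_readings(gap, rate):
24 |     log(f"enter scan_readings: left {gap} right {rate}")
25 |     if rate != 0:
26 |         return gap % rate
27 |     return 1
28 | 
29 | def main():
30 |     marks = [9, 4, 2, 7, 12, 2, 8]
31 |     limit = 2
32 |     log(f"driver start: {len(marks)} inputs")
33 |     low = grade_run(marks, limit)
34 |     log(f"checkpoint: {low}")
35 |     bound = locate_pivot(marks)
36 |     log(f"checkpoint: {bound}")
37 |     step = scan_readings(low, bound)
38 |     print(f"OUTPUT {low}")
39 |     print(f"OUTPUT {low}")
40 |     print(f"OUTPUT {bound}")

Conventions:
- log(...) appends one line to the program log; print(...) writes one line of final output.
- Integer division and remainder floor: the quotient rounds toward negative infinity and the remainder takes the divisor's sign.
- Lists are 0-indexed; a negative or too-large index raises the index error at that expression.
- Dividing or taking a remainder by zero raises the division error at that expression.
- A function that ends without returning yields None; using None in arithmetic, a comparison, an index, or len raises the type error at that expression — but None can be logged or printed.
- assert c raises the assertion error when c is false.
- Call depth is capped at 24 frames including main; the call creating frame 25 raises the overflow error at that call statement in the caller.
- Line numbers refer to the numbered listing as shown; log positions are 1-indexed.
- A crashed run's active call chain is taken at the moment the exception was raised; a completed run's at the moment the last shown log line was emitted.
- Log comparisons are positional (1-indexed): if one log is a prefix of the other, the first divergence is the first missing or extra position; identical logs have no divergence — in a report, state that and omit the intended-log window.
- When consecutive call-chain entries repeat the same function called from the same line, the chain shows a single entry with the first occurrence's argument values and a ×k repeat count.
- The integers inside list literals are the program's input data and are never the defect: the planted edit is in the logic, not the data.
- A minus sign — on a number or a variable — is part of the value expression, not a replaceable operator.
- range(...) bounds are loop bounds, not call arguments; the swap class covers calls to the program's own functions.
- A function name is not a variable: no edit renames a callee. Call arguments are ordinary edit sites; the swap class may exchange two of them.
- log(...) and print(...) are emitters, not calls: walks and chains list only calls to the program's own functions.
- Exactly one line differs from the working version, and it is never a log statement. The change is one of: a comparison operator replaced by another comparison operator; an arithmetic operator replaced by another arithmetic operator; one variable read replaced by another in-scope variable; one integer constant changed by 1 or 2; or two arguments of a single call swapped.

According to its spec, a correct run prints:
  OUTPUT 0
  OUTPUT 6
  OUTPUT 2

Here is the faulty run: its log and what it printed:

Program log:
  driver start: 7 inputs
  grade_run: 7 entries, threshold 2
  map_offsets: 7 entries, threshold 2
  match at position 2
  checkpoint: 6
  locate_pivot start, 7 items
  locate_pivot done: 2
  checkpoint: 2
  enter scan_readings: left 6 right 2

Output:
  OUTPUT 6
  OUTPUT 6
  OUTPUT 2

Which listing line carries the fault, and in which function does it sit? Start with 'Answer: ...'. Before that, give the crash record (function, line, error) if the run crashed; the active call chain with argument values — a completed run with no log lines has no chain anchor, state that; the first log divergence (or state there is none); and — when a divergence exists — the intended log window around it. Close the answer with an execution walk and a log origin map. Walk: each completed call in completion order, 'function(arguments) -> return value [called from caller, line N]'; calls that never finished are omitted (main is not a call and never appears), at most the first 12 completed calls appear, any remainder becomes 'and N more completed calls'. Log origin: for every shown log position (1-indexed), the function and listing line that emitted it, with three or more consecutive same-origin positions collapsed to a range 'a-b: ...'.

Answer: the defect is in main at line 38.
Core observation: Log streams are identical — the defect surfaces only in the printed output.
Call chain: main -> scan_readings(6, 2) (called at line 37).
First divergence: none; the two logs match at every position.
Execution walk:
  map_offsets([9, 4, 2, 7, 12, 2, 8], 2) -> 2  [called from grade_run, line 9]
  grade_run([9, 4, 2, 7, 12, 2, 8], 2) -> 6  [called from main, line 33]
  locate_pivot([9, 4, 2, 7, 12, 2, 8]) -> 2  [called from main, line 35]
  scan_readings(6, 2) -> 0  [called from main, line 37]
Log line origins:
  1: logged in main at line 32
  2: logged in grade_run at line 8
  3: logged in map_offsets at line 2
  4: logged in grade_run at line 10
  5: logged in main at line 34
  6: logged in locate_pivot at line 15
  7: logged in locate_pivot at line 20
  8: logged in main at line 36
  9: logged in scan_readings at line 24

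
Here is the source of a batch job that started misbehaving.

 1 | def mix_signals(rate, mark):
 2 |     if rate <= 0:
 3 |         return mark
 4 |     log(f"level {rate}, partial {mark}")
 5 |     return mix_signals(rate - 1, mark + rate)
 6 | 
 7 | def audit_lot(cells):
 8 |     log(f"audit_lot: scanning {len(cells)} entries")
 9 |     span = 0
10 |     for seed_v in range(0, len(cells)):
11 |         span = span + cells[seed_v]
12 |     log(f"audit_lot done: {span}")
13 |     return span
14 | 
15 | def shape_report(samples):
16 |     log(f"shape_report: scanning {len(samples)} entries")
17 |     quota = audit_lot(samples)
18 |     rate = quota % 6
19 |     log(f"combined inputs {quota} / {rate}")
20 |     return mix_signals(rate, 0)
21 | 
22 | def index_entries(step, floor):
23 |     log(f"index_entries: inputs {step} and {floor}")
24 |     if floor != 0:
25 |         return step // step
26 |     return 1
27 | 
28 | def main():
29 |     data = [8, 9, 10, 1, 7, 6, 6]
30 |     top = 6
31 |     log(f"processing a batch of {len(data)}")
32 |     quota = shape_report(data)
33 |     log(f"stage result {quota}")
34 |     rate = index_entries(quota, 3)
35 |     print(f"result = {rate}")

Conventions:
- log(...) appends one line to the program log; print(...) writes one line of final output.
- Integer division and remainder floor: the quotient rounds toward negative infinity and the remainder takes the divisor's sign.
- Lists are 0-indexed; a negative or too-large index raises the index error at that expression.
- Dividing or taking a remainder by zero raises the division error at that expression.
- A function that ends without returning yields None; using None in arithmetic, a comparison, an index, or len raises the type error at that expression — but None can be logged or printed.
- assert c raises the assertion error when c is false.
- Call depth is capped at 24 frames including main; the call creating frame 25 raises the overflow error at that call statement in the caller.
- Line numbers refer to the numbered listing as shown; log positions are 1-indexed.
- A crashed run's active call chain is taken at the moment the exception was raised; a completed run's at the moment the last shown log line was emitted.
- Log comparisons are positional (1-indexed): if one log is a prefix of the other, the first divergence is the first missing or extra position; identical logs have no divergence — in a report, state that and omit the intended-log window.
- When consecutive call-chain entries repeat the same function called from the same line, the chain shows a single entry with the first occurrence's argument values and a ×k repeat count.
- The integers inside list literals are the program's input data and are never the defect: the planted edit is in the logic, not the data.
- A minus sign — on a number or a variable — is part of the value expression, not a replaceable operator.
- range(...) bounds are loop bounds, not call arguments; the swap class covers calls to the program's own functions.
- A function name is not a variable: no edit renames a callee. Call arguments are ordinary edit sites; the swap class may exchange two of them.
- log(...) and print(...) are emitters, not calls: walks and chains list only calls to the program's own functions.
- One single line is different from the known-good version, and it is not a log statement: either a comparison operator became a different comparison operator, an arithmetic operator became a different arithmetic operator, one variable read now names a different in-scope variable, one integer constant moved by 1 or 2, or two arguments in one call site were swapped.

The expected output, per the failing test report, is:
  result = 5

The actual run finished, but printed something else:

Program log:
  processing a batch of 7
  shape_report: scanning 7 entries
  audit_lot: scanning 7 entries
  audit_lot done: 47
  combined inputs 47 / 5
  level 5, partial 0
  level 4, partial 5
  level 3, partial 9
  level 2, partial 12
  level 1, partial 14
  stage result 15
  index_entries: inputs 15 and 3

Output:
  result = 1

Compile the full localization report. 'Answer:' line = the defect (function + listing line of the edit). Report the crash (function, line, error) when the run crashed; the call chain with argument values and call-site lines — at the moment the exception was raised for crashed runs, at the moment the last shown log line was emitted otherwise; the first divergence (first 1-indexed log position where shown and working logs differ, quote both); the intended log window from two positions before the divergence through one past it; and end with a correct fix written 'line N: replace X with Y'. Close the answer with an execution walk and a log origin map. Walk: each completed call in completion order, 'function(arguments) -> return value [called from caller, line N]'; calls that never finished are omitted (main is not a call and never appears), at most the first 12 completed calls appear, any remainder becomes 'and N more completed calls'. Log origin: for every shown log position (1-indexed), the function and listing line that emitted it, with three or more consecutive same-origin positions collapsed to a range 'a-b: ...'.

Answer: the defect is in index_entries at line 25.
Core observation: The two runs log identically and part ways only at the printed values.
Call chain: main -> index_entries(15, 3) (called at line 34).
First divergence: none (the log streams are identical).
Execution walk:
  audit_lot([8, 9, 10, 1, 7, 6, 6]) -> 47  [called from shape_report, line 17]
  mix_signals(0, 15) -> 15  [called from mix_signals, line 5]
  mix_signals(1, 14) -> 15  [called from mix_signals, line 5]
  mix_signals(2, 12) -> 15  [called from mix_signals, line 5]
  mix_signals(3, 9) -> 15  [called from mix_signals, line 5]
  mix_signals(4, 5) -> 15  [called from mix_signals, line 5]
  mix_signals(5, 0) -> 15  [called from shape_report, line 20]
  shape_report([8, 9, 10, 1, 7, 6, 6]) -> 15  [called from main, line 32]
  index_entries(15, 3) -> 1  [called from main, line 34]
Log line origins:
  1: emitted by main (line 31)
  2: emitted by shape_report (line 16)
  3: emitted by audit_lot (line 8)
  4: emitted by audit_lot (line 12)
  5: emitted by shape_report (line 19)
  6-10: emitted by mix_signals (line 4)
  11: emitted by main (line 33)
  12: emitted by index_entries (line 23)
A correct fix: line 25: replace `step // step` with `step // floor`.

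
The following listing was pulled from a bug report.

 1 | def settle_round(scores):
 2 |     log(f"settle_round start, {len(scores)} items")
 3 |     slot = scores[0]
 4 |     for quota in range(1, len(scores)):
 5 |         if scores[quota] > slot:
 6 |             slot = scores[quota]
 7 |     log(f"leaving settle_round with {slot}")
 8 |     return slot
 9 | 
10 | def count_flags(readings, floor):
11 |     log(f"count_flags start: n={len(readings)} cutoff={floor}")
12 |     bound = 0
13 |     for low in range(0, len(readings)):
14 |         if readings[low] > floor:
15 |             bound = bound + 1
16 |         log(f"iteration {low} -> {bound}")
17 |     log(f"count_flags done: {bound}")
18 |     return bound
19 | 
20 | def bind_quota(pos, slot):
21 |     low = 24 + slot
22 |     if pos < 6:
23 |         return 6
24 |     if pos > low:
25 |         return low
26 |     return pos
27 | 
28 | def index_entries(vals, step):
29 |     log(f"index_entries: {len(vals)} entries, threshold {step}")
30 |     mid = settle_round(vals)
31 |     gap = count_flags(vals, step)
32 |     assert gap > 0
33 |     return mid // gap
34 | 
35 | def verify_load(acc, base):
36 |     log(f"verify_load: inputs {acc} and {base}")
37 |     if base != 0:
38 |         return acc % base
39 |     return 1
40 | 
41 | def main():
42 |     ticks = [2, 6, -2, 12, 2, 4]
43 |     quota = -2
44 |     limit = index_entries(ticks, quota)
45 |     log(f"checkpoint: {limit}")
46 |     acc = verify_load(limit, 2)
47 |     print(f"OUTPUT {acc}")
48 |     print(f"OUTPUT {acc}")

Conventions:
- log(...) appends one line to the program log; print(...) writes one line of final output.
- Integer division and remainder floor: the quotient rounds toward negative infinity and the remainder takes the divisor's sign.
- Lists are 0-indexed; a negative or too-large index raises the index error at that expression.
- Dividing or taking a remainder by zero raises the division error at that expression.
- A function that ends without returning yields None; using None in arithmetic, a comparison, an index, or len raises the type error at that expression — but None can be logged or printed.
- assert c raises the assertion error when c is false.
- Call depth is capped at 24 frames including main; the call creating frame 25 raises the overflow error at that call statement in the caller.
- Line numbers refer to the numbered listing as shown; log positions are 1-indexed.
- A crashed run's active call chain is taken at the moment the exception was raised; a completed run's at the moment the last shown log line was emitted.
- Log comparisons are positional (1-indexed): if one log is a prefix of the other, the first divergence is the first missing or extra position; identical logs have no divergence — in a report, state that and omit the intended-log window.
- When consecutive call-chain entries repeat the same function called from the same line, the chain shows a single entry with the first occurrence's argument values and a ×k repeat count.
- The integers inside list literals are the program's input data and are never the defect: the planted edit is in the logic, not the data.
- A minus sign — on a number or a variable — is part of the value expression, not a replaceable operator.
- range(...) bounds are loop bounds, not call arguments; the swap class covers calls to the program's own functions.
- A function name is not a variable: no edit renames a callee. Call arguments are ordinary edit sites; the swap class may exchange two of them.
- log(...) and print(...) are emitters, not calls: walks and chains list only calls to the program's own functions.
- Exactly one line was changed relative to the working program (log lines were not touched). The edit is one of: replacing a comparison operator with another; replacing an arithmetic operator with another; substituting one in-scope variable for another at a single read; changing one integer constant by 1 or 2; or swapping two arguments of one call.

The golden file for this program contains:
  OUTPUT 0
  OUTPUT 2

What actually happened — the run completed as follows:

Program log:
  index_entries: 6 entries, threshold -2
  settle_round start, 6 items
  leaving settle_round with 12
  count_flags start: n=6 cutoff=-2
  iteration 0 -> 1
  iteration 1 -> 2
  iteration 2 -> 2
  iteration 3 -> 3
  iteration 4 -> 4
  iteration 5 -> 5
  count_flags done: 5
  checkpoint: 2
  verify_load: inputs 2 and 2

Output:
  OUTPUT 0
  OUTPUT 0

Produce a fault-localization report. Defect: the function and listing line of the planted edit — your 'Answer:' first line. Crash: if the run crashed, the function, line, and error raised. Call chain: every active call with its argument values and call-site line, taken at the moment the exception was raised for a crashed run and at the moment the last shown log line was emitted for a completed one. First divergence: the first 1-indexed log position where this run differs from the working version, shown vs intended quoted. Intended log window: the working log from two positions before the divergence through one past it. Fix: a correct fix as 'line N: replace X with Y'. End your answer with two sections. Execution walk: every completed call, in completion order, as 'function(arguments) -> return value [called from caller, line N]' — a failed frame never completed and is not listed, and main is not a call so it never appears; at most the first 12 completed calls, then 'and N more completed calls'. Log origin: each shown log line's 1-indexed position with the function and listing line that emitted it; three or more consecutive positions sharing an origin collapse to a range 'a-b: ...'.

Answer: the defect is in main at line 48.
Key observation: The two runs log identically and part ways only at the printed values.
Call chain: main -> verify_load(2, 2) (called at line 46).
First divergence: there is none — every log position agrees.
Execution walk:
  settle_round([2, 6, -2, 12, 2, 4]) -> 12  [called from index_entries, line 30]
  count_flags([2, 6, -2, 12, 2, 4], -2) -> 5  [called from index_entries, line 31]
  index_entries([2, 6, -2, 12, 2, 4], -2) -> 2  [called from main, line 44]
  verify_load(2, 2) -> 0  [called from main, line 46]
Log line origins:
  1: logged in index_entries at line 29
  2: logged in settle_round at line 2
  3: logged in settle_round at line 7
  4: logged in count_flags at line 11
  5-10: logged in count_flags at line 16
  11: logged in count_flags at line 17
  12: logged in main at line 45
  13: logged in verify_load at line 36
A correct fix: line 48: replace `acc` with `limit`.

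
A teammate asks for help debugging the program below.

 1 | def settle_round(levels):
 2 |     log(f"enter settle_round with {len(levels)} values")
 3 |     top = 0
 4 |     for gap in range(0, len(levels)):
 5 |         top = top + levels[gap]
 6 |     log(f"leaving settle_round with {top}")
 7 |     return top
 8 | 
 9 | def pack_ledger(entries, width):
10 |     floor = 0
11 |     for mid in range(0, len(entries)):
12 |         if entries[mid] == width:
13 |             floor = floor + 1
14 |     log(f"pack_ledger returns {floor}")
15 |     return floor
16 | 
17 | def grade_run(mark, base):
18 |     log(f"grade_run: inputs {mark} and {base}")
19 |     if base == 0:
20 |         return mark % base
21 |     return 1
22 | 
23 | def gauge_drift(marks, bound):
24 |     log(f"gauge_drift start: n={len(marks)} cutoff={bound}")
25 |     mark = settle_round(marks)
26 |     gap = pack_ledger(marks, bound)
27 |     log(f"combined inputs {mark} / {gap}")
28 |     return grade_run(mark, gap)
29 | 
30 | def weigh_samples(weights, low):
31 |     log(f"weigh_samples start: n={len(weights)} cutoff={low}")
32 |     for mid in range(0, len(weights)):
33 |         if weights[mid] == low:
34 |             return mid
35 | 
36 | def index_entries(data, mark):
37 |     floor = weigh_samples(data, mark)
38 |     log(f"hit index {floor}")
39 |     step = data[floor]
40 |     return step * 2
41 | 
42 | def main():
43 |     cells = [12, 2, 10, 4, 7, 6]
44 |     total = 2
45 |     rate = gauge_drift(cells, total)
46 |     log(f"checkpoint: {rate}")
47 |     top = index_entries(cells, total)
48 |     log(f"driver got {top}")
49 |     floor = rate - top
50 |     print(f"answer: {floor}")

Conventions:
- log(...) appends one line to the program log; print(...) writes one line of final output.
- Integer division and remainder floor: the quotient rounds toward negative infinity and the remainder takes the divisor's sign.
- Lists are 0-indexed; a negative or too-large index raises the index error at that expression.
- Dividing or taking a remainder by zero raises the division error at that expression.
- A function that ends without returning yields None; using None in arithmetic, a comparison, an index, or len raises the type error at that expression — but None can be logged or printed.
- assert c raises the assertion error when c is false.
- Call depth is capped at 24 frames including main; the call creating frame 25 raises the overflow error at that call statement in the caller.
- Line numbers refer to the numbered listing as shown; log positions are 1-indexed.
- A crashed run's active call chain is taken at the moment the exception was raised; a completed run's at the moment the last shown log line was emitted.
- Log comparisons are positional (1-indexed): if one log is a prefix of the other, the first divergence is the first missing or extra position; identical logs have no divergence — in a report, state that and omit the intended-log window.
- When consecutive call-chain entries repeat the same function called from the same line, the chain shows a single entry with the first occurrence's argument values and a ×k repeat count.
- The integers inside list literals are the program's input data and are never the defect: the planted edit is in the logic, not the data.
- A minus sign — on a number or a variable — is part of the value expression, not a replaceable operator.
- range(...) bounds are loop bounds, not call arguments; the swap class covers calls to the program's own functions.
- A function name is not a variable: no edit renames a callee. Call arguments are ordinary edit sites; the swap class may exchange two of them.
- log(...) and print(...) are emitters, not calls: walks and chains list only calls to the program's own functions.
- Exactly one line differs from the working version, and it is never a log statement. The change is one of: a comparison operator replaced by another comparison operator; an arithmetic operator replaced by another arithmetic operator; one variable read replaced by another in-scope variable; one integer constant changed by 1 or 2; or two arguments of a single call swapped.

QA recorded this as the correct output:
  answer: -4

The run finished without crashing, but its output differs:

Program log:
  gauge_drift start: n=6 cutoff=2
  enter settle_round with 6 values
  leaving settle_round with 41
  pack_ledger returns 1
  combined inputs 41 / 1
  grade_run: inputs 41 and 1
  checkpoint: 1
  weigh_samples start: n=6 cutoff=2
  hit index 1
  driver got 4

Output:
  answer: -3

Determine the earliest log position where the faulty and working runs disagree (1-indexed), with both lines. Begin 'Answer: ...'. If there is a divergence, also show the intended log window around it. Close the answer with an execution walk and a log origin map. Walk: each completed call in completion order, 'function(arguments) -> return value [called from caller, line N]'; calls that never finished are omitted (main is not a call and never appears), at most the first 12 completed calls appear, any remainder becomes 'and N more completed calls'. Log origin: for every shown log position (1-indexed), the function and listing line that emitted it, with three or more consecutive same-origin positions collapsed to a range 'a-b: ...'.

Answer: position 7 — the shown line 'checkpoint: 1' should read 'checkpoint: 0'.
Intended log window:
  5: combined inputs 41 / 1
  6: grade_run: inputs 41 and 1
  7: checkpoint: 0
  8: weigh_samples start: n=6 cutoff=2
Execution walk:
  settle_round([12, 2, 10, 4, 7, 6]) -> 41  [called from gauge_drift, line 25]
  pack_ledger([12, 2, 10, 4, 7, 6], 2) -> 1  [called from gauge_drift, line 26]
  grade_run(41, 1) -> 1  [called from gauge_drift, line 28]
  gauge_drift([12, 2, 10, 4, 7, 6], 2) -> 1  [called from main, line 45]
  weigh_samples([12, 2, 10, 4, 7, 6], 2) -> 1  [called from index_entries, line 37]
  index_entries([12, 2, 10, 4, 7, 6], 2) -> 4  [called from main, line 47]
Log origins:
  1: emitted by gauge_drift (line 24)
  2: emitted by settle_round (line 2)
  3: emitted by settle_round (line 6)
  4: emitted by pack_ledger (line 14)
  5: emitted by gauge_drift (line 27)
  6: emitted by grade_run (line 18)
  7: emitted by main (line 46)
  8: emitted by weigh_samples (line 31)
  9: emitted by index_entries (line 38)
  10: emitted by main (line 48)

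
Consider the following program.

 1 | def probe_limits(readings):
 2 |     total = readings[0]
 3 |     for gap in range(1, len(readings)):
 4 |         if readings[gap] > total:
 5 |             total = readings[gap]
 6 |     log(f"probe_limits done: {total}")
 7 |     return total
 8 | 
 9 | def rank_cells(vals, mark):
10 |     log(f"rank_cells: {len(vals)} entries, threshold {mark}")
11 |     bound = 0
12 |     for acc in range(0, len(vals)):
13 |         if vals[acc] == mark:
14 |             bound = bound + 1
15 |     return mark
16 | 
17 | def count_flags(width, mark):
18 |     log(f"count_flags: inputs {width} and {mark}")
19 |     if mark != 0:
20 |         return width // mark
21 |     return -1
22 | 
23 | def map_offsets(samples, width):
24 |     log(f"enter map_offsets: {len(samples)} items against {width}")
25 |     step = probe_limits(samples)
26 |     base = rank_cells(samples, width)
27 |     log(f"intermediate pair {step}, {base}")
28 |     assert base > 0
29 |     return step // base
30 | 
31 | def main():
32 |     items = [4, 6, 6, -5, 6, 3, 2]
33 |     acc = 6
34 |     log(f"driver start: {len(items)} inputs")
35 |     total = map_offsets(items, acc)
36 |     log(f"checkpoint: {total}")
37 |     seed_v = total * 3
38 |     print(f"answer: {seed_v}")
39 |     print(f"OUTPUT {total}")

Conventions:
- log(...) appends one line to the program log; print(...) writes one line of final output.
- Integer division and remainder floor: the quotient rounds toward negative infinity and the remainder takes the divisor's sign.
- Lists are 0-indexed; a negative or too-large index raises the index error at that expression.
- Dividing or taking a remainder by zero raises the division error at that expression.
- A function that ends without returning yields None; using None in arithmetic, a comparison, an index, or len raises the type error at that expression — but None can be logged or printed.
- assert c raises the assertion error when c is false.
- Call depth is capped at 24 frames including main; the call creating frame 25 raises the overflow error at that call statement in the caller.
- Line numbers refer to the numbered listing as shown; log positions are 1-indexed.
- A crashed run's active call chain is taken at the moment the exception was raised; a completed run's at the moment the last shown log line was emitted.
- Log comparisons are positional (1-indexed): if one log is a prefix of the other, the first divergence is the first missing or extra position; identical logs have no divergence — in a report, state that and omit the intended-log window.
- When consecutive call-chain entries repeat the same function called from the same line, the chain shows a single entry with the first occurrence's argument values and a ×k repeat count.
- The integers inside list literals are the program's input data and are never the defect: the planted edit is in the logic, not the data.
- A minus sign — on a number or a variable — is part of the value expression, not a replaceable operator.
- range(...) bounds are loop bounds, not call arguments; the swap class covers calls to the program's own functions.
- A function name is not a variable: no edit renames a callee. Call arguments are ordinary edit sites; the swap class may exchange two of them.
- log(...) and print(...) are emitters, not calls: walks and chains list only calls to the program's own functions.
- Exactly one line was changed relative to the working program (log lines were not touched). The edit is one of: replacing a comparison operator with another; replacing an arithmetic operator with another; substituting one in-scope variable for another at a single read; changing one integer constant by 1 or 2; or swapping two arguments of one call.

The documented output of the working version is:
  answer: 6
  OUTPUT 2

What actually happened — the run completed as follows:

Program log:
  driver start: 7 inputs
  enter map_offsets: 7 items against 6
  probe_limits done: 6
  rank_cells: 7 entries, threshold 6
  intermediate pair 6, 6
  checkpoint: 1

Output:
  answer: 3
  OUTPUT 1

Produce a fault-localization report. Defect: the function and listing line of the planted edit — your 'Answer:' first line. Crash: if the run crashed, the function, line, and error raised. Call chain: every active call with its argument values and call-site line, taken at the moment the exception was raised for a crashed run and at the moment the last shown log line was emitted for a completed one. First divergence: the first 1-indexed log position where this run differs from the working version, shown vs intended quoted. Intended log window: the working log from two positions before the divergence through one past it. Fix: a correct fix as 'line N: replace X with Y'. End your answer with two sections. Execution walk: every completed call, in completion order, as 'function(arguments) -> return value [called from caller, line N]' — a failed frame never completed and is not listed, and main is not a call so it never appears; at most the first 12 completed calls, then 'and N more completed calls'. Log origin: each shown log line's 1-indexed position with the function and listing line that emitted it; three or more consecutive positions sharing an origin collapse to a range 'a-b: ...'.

Answer: the defect is in rank_cells at line 15.
Key observation: Log line 5 is where behavior first shows: 'intermediate pair 6, 6' appears instead of 'intermediate pair 6, 3'.
Call chain: main.
First divergence: position 5; shown 'intermediate pair 6, 6' vs intended 'intermediate pair 6, 3'.
Intended log window:
  3: probe_limits done: 6
  4: rank_cells: 7 entries, threshold 6
  5: intermediate pair 6, 3
  6: checkpoint: 2
Execution walk:
  probe_limits([4, 6, 6, -5, 6, 3, 2]) -> 6  [called from map_offsets, line 25]
  rank_cells([4, 6, 6, -5, 6, 3, 2], 6) -> 6  [called from map_offsets, line 26]
  map_offsets([4, 6, 6, -5, 6, 3, 2], 6) -> 1  [called from main, line 35]
Log origins:
  1: logged in main at line 34
  2: logged in map_offsets at line 24
  3: logged in probe_limits at line 6
  4: logged in rank_cells at line 10
  5: logged in map_offsets at line 27
  6: logged in main at line 36
A correct fix: line 15: replace `mark` with `bound`.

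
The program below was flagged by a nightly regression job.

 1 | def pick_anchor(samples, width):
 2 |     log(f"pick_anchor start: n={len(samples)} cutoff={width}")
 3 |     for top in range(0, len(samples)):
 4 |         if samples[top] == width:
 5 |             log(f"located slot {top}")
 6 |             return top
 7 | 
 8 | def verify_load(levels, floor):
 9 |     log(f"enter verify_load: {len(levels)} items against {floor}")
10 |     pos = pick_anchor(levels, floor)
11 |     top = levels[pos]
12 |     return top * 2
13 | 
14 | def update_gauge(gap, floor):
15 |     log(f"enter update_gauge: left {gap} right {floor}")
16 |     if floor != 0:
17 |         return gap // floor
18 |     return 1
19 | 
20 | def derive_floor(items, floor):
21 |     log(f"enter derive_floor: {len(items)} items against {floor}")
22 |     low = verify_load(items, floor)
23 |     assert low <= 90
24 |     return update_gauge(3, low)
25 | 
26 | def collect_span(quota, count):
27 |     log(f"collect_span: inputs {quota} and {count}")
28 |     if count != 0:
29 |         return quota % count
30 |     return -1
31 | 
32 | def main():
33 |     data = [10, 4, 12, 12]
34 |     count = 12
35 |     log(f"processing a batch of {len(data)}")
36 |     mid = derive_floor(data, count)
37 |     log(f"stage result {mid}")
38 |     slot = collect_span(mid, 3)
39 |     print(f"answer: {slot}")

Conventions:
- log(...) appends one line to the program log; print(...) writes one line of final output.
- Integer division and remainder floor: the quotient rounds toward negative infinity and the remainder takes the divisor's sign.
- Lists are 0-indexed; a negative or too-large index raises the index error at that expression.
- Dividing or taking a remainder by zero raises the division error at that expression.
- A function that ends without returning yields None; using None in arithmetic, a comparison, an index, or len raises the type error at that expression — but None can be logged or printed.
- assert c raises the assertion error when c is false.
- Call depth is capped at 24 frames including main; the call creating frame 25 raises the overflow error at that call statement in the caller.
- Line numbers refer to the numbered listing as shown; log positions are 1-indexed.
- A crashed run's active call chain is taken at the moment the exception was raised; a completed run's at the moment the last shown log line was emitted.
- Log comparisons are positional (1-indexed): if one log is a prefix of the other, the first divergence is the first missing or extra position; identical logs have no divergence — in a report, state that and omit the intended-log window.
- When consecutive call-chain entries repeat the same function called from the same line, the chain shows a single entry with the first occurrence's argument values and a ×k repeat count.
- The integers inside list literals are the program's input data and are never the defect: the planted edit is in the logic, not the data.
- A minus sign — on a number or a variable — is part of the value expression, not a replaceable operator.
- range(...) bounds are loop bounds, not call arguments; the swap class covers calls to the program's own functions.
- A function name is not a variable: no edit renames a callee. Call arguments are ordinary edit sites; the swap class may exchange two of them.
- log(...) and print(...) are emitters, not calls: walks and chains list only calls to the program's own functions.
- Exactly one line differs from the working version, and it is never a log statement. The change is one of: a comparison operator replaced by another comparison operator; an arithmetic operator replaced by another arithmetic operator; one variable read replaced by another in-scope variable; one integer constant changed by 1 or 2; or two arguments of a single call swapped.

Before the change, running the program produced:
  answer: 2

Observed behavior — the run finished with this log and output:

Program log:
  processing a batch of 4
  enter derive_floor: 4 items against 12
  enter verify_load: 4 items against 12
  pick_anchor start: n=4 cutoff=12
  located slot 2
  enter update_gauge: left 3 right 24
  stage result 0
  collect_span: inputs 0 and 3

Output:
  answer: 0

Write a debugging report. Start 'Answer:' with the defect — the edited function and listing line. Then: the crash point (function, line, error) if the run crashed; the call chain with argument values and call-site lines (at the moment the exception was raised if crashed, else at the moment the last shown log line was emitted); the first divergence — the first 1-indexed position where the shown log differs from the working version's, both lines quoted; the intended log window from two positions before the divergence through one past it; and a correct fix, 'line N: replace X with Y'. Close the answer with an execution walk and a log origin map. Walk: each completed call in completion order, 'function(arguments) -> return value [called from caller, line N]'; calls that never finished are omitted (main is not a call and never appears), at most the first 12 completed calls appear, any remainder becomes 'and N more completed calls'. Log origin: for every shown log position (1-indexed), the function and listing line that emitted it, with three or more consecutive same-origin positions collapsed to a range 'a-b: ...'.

Answer: the defect is in derive_floor at line 24.
Key observation: At log position 6 the runs split — shown 'enter update_gauge: left 3 right 24', but the working version logs 'enter update_gauge: left 24 right 3'.
Call chain: main -> collect_span(0, 3) (called at line 38).
First divergence: position 6; shown 'enter update_gauge: left 3 right 24' vs intended 'enter update_gauge: left 24 right 3'.
Intended log window:
  4: pick_anchor start: n=4 cutoff=12
  5: located slot 2
  6: enter update_gauge: left 24 right 3
  7: stage result 8
Execution walk:
  pick_anchor([10, 4, 12, 12], 12) -> 2  [called from verify_load, line 10]
  verify_load([10, 4, 12, 12], 12) -> 24  [called from derive_floor, line 22]
  update_gauge(3, 24) -> 0  [called from derive_floor, line 24]
  derive_floor([10, 4, 12, 12], 12) -> 0  [called from main, line 36]
  collect_span(0, 3) -> 0  [called from main, line 38]
Log line origins:
  1: from main, line 35
  2: from derive_floor, line 21
  3: from verify_load, line 9
  4: from pick_anchor, line 2
  5: from pick_anchor, line 5
  6: from update_gauge, line 15
  7: from main, line 37
  8: from collect_span, line 27
A correct fix: line 24: replace `update_gauge(3, low)` with `update_gauge(low, 3)`.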